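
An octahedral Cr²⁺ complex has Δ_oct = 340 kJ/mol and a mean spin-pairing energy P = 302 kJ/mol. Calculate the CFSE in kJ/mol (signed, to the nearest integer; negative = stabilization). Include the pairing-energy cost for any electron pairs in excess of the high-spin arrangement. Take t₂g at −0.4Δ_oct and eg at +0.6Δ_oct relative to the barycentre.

-242

Group 6 minus oxidation state +2 gives a d⁴ configuration for Cr²⁺.
Δ_oct > P, so pairing is preferred: the ground state is low-spin.
Configuration: t₂g⁴ eg⁰.
Orbital CFSE = -1.6Δ_oct = -1.6 × 340 = -544 kJ/mol.
Excess pairs vs high-spin: 1 − 0 = 1; pairing cost = +302 kJ/mol.
Net CFSE = -544 + 302 = -242 kJ/mol.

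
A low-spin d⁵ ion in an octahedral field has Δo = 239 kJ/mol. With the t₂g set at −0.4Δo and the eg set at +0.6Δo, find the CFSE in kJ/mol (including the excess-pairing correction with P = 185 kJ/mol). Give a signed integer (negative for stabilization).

The d⁵ electrons fill as t₂g⁵ eg⁰.
CFSE(orbital) = 5×(-0.4Δo) + 0×(0.6Δo) = -2.0Δo; with Δo = 239 kJ/mol that is -478 kJ/mol.
High-spin d⁵ would be t₂g³ eg² with 0 pairs; low-spin has 2, so 2 excess pairs cost +2P = +370 kJ/mol.
Combining: -478 + 370 = -108 kJ/mol.

-108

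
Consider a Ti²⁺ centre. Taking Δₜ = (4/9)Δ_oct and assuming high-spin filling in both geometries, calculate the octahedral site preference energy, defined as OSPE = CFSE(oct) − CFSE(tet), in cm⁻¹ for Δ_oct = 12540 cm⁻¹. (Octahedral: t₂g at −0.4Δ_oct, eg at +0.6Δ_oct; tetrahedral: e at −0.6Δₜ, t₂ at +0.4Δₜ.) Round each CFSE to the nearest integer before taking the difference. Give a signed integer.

-3344

Ti is in group 4, so Ti²⁺ is d² (4 − 2 = 2).
In an octahedral site d² (HS) is t2g^2 e_g^0, giving CFSE(oct) = -0.8Δ_oct = -10032 cm⁻¹.
Tetrahedral e^2 t2^0 gives -1.2Δₜ = -1.2 × (4/9) × 12540 = -6688 cm⁻¹.
Subtracting, OSPE = -10032 − (-6688) = -3344 cm⁻¹.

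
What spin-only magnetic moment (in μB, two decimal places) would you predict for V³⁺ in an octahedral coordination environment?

2.83 μB

Group 5 minus oxidation state +3 gives a d² configuration for V³⁺.
For octahedral d² the high- and low-spin configurations coincide.
Configuration: t₂g² eg⁰ → 2 unpaired electrons.
μ(spin-only) = √[2(2+2)] = √8 ≈ 2.83 μB.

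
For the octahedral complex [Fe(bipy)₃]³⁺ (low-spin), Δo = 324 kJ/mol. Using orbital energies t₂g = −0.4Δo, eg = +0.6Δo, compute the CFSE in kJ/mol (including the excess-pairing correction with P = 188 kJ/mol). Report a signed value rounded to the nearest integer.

bipy is neutral, so the +3 overall charge sits on Fe: oxidation state +3.
Fe sits in group 8; removing 3 electrons leaves Fe³⁺ with 8 − 3 = 5 d electrons.
The d⁵ electrons fill as t₂g⁵ eg⁰.
The orbital stabilization is -2.0Δo = -2.0 × 324 = -648 kJ/mol.
Pairing penalty: 2 pairs vs 0 in the high-spin reference → 2 extra × P = 376 kJ/mol.
Overall CFSE = -648 + 376 = -272 kJ/mol.

-272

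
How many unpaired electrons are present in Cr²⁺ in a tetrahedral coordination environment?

Group 6 minus oxidation state +2 gives a d⁴ configuration for Cr²⁺.
Tetrahedral fields are weak (Δₜ ≈ 4/9 Δₒ), so electrons fill high-spin.
Configuration: e^2 t2^2, giving 4 unpaired electrons.

4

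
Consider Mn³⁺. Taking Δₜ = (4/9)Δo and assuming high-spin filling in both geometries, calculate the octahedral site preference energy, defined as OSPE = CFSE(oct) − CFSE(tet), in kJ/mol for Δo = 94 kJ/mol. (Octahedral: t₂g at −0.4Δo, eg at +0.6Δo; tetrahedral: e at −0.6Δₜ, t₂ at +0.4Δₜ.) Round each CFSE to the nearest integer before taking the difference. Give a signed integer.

Group 7 minus oxidation state +3 gives a d⁴ configuration for Mn³⁺.
In an octahedral site d⁴ (HS) is t₂g³ eg¹, giving CFSE(oct) = -0.6Δo = -56 kJ/mol.
In a tetrahedral site the filling is e² t₂²: CFSE(tet) = -0.4Δₜ = -0.4 × (4/9)(94) = -17 kJ/mol.
OSPE = CFSE(oct) − CFSE(tet) = -56 − (-17) = -39 kJ/mol.

-39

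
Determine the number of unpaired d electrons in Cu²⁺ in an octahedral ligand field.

Cu sits in group 11; removing 2 electrons leaves Cu²⁺ with 11 − 2 = 9 d electrons.
Configuration: t₂g⁶ eg³, giving 1 unpaired electron.

1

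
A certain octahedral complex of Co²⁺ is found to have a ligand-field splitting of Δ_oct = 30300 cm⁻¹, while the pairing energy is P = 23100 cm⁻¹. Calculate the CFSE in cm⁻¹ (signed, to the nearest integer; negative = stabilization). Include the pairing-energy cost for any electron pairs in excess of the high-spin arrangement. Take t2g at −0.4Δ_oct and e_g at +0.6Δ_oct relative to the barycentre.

-31440

Co²⁺: group 9, so d-count = 9 − 2 = 7.
Δ_oct > P, so pairing is preferred: the ground state is low-spin.
Configuration: t2g^6 e_g^1.
Orbital CFSE = -1.8Δ_oct = -1.8 × 30300 = -54540 cm⁻¹.
Excess pairs vs high-spin: 3 − 2 = 1; pairing cost = +23100 cm⁻¹.
Net CFSE = -54540 + 23100 = -31440 cm⁻¹.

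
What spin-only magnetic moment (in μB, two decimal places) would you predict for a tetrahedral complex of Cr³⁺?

Cr³⁺: group 6, so d-count = 6 − 3 = 3.
Tetrahedral fields are weak (Δₜ ≈ 4/9 Δₒ), so electrons fill high-spin.
Configuration: e² t₂¹ → 3 unpaired electrons.
μ(spin-only) = √[3(3+2)] = √15 ≈ 3.87 μB.

3.87 μB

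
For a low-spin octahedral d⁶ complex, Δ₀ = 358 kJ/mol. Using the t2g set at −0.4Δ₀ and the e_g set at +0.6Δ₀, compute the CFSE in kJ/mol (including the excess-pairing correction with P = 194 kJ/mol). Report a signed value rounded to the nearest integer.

Electron filling gives t2g^6 e_g^0.
CFSE(orbital) = 6×(-0.4Δ₀) + 0×(0.6Δ₀) = -2.4Δ₀; with Δ₀ = 358 kJ/mol that is -859 kJ/mol.
Relative to high-spin t2g^4 e_g^2 (1 paired), the low-spin configuration has 2 additional pairs, contributing +2 × 194 = +388 kJ/mol.
Net CFSE = -859 + 388 = -471 kJ/mol.

-471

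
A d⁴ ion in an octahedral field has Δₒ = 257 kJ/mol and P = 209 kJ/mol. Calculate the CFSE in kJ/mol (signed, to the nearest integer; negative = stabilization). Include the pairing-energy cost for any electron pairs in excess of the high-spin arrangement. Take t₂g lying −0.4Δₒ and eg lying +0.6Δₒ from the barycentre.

Since Δₒ = 257 kJ/mol > P = 209 kJ/mol, the complex adopts the low-spin configuration.
Filling d⁴ accordingly: t₂g⁴ eg⁰.
Orbital CFSE = -1.6Δₒ = -1.6 × 257 = -411 kJ/mol.
Excess pairs vs high-spin: 1 − 0 = 1; pairing cost = +209 kJ/mol.
Net CFSE = -411 + 209 = -202 kJ/mol.

-202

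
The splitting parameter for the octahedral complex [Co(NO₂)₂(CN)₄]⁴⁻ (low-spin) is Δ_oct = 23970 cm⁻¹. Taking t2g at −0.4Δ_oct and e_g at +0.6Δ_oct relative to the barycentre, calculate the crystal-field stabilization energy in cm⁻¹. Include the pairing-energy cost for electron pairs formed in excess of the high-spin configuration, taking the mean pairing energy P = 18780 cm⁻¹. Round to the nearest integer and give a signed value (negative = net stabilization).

-24366

Ligand charges: 2×(-1) from NO₂⁻ and 4×(-1) from CN⁻ sum to -6; with overall charge -4, Co is +2.
Group 9 minus oxidation state +2 gives a d⁷ configuration for Co²⁺.
Electron filling gives t2g^6 e_g^1.
The orbital stabilization is -1.8Δ_oct = -1.8 × 23970 = -43146 cm⁻¹.
High-spin d⁷ would be t2g^5 e_g^2 with 2 pairs; low-spin has 3, so 1 excess pair costs +1P = +18780 cm⁻¹.
Overall CFSE = -43146 + 18780 = -24366 cm⁻¹.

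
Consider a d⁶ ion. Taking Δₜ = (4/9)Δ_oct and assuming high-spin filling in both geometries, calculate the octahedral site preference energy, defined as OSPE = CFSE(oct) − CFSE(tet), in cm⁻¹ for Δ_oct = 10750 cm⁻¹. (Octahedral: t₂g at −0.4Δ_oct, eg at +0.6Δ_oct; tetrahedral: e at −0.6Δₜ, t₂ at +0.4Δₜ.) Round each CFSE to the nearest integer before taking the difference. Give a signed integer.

-1433

In an octahedral site d⁶ (HS) is t₂g⁴ eg², giving CFSE(oct) = -0.4Δ_oct = -4300 cm⁻¹.
Tetrahedral e³ t₂³ gives -0.6Δₜ = -0.6 × (4/9) × 10750 = -2867 cm⁻¹.
OSPE = -4300 − (-2867) = -1433 cm⁻¹.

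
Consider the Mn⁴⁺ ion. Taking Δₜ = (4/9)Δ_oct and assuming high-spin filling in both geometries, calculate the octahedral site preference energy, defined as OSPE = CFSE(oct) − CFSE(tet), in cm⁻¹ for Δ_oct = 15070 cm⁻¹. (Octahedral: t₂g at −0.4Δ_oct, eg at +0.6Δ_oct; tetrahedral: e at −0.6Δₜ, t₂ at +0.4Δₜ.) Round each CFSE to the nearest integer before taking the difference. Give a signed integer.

-12726

Mn sits in group 7; removing 4 electrons leaves Mn⁴⁺ with 7 − 4 = 3 d electrons.
Octahedral high-spin t2g^3 e_g^0: CFSE = -1.2 × 15070 = -18084 cm⁻¹.
In a tetrahedral site the filling is e^2 t2^1: CFSE(tet) = -0.8Δₜ = -0.8 × (4/9)(15070) = -5358 cm⁻¹.
Subtracting, OSPE = -18084 − (-5358) = -12726 cm⁻¹.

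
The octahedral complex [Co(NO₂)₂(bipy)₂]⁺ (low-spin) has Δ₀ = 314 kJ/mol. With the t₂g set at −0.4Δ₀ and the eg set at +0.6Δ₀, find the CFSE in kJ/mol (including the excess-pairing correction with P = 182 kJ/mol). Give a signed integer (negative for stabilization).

Ligand charges: 2×(-1) from NO₂⁻ and 2×(+0) from bipy sum to -2; with overall charge +1, Co is +3.
Group 9 minus oxidation state +3 gives a d⁶ configuration for Co³⁺.
The d⁶ electrons fill as t₂g⁶ eg⁰.
The orbital stabilization is -2.4Δ₀ = -2.4 × 314 = -754 kJ/mol.
Pairing penalty: 3 pairs vs 1 in the high-spin reference → 2 extra × P = 364 kJ/mol.
Combining: -754 + 364 = -390 kJ/mol.

-390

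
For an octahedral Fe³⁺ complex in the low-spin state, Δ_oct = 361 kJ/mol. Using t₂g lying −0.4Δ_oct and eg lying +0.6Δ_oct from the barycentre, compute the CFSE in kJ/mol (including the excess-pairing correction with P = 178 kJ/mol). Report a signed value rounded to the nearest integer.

Fe sits in group 8; removing 3 electrons leaves Fe³⁺ with 8 − 3 = 5 d electrons.
Configuration: t₂g⁵ eg⁰.
CFSE(orbital) = 5×(-0.4Δ_oct) + 0×(0.6Δ_oct) = -2.0Δ_oct; with Δ_oct = 361 kJ/mol that is -722 kJ/mol.
High-spin d⁵ would be t₂g³ eg² with 0 pairs; low-spin has 2, so 2 excess pairs cost +2P = +356 kJ/mol.
Combining: -722 + 356 = -366 kJ/mol.

-366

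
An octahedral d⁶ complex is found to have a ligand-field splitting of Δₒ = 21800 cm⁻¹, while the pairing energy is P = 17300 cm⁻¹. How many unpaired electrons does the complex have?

0

With Δₒ > P the complex is low-spin.
Filling d⁶ accordingly: t₂g⁶ eg⁰.
Unpaired electrons: 0.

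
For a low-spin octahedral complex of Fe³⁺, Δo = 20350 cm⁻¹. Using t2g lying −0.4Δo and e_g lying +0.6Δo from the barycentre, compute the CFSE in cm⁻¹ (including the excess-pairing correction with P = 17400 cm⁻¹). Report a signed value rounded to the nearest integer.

-5900

Fe sits in group 8; removing 3 electrons leaves Fe³⁺ with 8 − 3 = 5 d electrons.
Configuration: t2g^5 e_g^0.
The orbital stabilization is -2.0Δo = -2.0 × 20350 = -40700 cm⁻¹.
Pairing penalty: 2 pairs vs 0 in the high-spin reference → 2 extra × P = 34800 cm⁻¹.
Combining: -40700 + 34800 = -5900 cm⁻¹.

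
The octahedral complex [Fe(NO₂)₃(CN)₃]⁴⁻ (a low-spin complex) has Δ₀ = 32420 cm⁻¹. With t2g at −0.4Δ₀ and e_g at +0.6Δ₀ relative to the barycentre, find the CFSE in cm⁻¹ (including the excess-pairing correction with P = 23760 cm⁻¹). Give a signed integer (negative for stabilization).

Ligand charges: 3×(-1) from NO₂⁻ and 3×(-1) from CN⁻ sum to -6; with overall charge -4, Fe is +2.
Fe²⁺: group 8, so d-count = 8 − 2 = 6.
Electron filling gives t2g^6 e_g^0.
CFSE(orbital) = 6×(-0.4Δ₀) + 0×(0.6Δ₀) = -2.4Δ₀; with Δ₀ = 32420 cm⁻¹ that is -77808 cm⁻¹.
Relative to high-spin t2g^4 e_g^2 (1 paired), the low-spin configuration has 2 additional pairs, contributing +2 × 23760 = +47520 cm⁻¹.
Net CFSE = -77808 + 47520 = -30288 cm⁻¹.

-30288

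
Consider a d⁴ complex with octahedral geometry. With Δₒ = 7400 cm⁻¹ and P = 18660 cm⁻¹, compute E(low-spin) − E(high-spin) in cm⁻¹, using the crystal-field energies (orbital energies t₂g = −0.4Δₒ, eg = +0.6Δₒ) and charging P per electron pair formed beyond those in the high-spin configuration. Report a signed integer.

High-spin: t₂g³ eg¹, CFSE = -0.6Δₒ = -4440 cm⁻¹.
Low-spin: t₂g⁴ eg⁰, orbital CFSE = -1.6Δₒ = -11840 cm⁻¹; plus 1 excess pair × P = +18660 cm⁻¹; total 6820 cm⁻¹.
Thus E(LS) − E(HS) = 11260 cm⁻¹.

11260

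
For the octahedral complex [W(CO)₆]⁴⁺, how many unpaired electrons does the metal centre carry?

CO is neutral, so the +4 overall charge sits on W: oxidation state +4.
W is in group 6, so W⁴⁺ is d² (6 − 4 = 2).
Configuration: t₂g² eg⁰, giving 2 unpaired electrons.

2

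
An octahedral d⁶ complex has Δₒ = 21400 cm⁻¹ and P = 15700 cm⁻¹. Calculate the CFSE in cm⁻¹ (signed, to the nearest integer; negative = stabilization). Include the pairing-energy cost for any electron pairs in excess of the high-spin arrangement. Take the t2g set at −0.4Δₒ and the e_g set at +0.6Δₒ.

-19960

Since Δₒ = 21400 cm⁻¹ > P = 15700 cm⁻¹, the complex adopts the low-spin configuration.
Configuration: t2g^6 e_g^0.
Orbital CFSE = -2.4Δₒ = -2.4 × 21400 = -51360 cm⁻¹.
Excess pairs vs high-spin: 3 − 1 = 2; pairing cost = +31400 cm⁻¹.
Net CFSE = -51360 + 31400 = -19960 cm⁻¹.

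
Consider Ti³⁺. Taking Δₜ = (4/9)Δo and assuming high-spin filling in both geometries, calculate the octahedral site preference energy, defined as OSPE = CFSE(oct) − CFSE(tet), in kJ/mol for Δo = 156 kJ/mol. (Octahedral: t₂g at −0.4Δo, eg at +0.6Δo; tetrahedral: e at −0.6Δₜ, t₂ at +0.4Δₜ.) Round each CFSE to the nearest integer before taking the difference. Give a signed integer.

Ti³⁺: group 4, so d-count = 4 − 3 = 1.
Octahedral (high-spin): t₂g¹ eg⁰, CFSE = 1(−0.4) + 0(+0.6) = -0.4Δo = -0.4 × 156 = -62 kJ/mol.
Tetrahedral e¹ t₂⁰ gives -0.6Δₜ = -0.6 × (4/9) × 156 = -42 kJ/mol.
Subtracting, OSPE = -62 − (-42) = -20 kJ/mol.

-20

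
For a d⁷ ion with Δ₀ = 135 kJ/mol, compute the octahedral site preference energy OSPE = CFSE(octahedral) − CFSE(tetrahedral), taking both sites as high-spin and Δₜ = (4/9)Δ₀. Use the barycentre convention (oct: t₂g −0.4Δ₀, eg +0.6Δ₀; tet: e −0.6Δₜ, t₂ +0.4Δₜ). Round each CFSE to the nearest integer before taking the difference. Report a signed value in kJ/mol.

Octahedral (high-spin): t2g^5 e_g^2, CFSE = 5(−0.4) + 2(+0.6) = -0.8Δ₀ = -0.8 × 135 = -108 kJ/mol.
Tetrahedral e^4 t2^3 gives -1.2Δₜ = -1.2 × (4/9) × 135 = -72 kJ/mol.
Subtracting, OSPE = -108 − (-72) = -36 kJ/mol.

-36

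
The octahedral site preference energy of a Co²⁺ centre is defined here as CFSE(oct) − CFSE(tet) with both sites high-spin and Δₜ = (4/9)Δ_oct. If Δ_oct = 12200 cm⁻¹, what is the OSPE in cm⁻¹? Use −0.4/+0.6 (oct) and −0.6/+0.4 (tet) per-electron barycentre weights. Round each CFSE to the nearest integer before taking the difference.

Group 9 minus oxidation state +2 gives a d⁷ configuration for Co²⁺.
Octahedral high-spin t₂g⁵ eg²: CFSE = -0.8 × 12200 = -9760 cm⁻¹.
In a tetrahedral site the filling is e⁴ t₂³: CFSE(tet) = -1.2Δₜ = -1.2 × (4/9)(12200) = -6507 cm⁻¹.
OSPE = -9760 − (-6507) = -3253 cm⁻¹.

-3253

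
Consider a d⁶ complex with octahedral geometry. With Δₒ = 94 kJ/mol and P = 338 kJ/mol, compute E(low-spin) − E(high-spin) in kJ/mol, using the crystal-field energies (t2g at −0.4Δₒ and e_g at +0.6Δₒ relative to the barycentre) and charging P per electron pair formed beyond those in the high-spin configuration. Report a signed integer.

High-spin d⁶ fills as t2g^4 e_g^2 with CFSE 4(−0.4) + 2(+0.6) = -0.4Δₒ = -38 kJ/mol.
Low-spin t2g^6 e_g^0 gives -2.4Δₒ = -226 kJ/mol, but forming 2 extra pairs costs 2P = 676 kJ/mol, so E(LS) = -226 + 676 = 450 kJ/mol.
E(LS) − E(HS) = 450 − (-38) = 488 kJ/mol.

488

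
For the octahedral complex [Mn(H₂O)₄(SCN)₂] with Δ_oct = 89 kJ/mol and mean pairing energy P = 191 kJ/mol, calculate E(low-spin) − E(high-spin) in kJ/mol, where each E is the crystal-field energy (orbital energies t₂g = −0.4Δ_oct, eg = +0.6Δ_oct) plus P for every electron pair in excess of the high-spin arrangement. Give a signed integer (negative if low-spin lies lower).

Ligand charges: 4×(+0) from H₂O and 2×(-1) from SCN⁻ sum to -2; with overall charge +0, Mn is +2.
Mn is in group 7, so Mn²⁺ is d⁵ (7 − 2 = 5).
High-spin: t₂g³ eg², CFSE = 0.0Δ_oct = 0 kJ/mol.
For low-spin the configuration is t₂g⁵ eg⁰: orbital energy -2.0 × 89 = -178 kJ/mol, and 2 additional pairs relative to high-spin add 382 kJ/mol, giving 204 kJ/mol.
The difference is 204 − (0) = 204 kJ/mol, so high-spin lies lower.

204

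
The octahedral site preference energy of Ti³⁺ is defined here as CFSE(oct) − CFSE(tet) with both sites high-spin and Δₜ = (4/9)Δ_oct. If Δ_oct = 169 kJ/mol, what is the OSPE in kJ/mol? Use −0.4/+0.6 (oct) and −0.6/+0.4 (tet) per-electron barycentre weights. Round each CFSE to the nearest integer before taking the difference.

Ti is in group 4, so Ti³⁺ is d¹ (4 − 3 = 1).
Octahedral high-spin t2g^1 e_g^0: CFSE = -0.4 × 169 = -68 kJ/mol.
Tetrahedral: e^1 t2^0, CFSE = 1(−0.6) + 0(+0.4) = -0.6Δₜ = -0.6 × (4/9) × 169 = -45 kJ/mol.
OSPE = CFSE(oct) − CFSE(tet) = -68 − (-45) = -23 kJ/mol.

-23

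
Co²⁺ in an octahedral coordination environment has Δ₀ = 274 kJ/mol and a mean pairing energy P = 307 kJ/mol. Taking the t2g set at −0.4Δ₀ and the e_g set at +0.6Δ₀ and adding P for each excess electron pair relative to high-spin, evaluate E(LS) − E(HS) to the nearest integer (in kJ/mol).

33

Co sits in group 9; removing 2 electrons leaves Co²⁺ with 9 − 2 = 7 d electrons.
High-spin d⁷ fills as t2g^5 e_g^2 with CFSE 5(−0.4) + 2(+0.6) = -0.8Δ₀ = -219 kJ/mol.
For low-spin the configuration is t2g^6 e_g^1: orbital energy -1.8 × 274 = -493 kJ/mol, and 1 additional pair relative to high-spin adds 307 kJ/mol, giving -186 kJ/mol.
Thus E(LS) − E(HS) = 33 kJ/mol.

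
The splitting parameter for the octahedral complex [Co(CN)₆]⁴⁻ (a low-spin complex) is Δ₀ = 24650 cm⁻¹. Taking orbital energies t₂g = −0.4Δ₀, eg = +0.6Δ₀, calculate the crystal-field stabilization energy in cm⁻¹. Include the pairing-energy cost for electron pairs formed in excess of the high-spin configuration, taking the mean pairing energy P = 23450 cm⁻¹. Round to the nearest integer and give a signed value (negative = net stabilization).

Each CN⁻ contributes -1; 6 × (-1) = -6. With overall charge -4, Co is in the +2 oxidation state.
Co sits in group 9; removing 2 electrons leaves Co²⁺ with 9 − 2 = 7 d electrons.
The d⁷ electrons fill as t₂g⁶ eg¹.
CFSE(orbital) = 6×(-0.4Δ₀) + 1×(0.6Δ₀) = -1.8Δ₀; with Δ₀ = 24650 cm⁻¹ that is -44370 cm⁻¹.
High-spin d⁷ would be t₂g⁵ eg² with 2 pairs; low-spin has 3, so 1 excess pair costs +1P = +23450 cm⁻¹.
Overall CFSE = -44370 + 23450 = -20920 cm⁻¹.

-20920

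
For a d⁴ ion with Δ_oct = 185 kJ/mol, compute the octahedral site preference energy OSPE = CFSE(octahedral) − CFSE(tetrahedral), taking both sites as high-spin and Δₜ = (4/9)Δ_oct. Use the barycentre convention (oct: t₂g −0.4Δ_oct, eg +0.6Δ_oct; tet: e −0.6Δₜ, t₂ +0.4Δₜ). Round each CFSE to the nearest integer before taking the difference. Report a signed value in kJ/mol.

Octahedral high-spin t₂g³ eg¹: CFSE = -0.6 × 185 = -111 kJ/mol.
Tetrahedral: e² t₂², CFSE = 2(−0.6) + 2(+0.4) = -0.4Δₜ = -0.4 × (4/9) × 185 = -33 kJ/mol.
Subtracting, OSPE = -111 − (-33) = -78 kJ/mol.

-78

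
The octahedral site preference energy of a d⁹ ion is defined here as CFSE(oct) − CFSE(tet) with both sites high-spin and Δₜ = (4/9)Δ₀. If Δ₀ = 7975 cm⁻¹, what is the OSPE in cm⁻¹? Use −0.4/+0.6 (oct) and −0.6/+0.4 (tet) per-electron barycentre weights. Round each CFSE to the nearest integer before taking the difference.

In an octahedral site d⁹ (HS) is t₂g⁶ eg³, giving CFSE(oct) = -0.6Δ₀ = -4785 cm⁻¹.
Tetrahedral e⁴ t₂⁵ gives -0.4Δₜ = -0.4 × (4/9) × 7975 = -1418 cm⁻¹.
OSPE = -4785 − (-1418) = -3367 cm⁻¹.

-3367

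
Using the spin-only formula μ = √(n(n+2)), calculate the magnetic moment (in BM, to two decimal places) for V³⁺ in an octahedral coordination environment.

2.83 BM

V³⁺: group 5, so d-count = 5 − 3 = 2.
For octahedral d² the high- and low-spin configurations coincide.
Configuration: t2g^2 e_g^0 → 2 unpaired electrons.
μ(spin-only) = √[2(2+2)] = √8 ≈ 2.83 BM.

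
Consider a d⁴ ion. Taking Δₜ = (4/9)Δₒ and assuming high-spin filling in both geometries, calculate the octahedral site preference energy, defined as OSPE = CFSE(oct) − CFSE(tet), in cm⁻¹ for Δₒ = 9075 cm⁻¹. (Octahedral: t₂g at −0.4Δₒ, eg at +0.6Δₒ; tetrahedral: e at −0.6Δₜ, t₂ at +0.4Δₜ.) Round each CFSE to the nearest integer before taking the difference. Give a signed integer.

Octahedral (high-spin): t₂g³ eg¹, CFSE = 3(−0.4) + 1(+0.6) = -0.6Δₒ = -0.6 × 9075 = -5445 cm⁻¹.
Tetrahedral e² t₂² gives -0.4Δₜ = -0.4 × (4/9) × 9075 = -1613 cm⁻¹.
OSPE = CFSE(oct) − CFSE(tet) = -5445 − (-1613) = -3832 cm⁻¹.

-3832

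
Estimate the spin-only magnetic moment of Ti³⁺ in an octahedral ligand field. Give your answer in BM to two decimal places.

1.73 BM

Group 4 minus oxidation state +3 gives a d¹ configuration for Ti³⁺.
Configuration: t₂g¹ eg⁰ → 1 unpaired electron.
μ(spin-only) = √[1(1+2)] = √3 ≈ 1.73 BM.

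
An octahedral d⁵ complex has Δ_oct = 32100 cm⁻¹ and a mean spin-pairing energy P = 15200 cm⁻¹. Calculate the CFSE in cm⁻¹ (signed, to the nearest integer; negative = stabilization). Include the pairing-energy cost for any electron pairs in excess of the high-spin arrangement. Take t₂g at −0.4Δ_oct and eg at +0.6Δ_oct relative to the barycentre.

-33800

With Δ_oct > P the complex is low-spin.
Filling d⁵ accordingly: t₂g⁵ eg⁰.
Orbital CFSE = -2.0Δ_oct = -2.0 × 32100 = -64200 cm⁻¹.
Excess pairs vs high-spin: 2 − 0 = 2; pairing cost = +30400 cm⁻¹.
Net CFSE = -64200 + 30400 = -33800 cm⁻¹.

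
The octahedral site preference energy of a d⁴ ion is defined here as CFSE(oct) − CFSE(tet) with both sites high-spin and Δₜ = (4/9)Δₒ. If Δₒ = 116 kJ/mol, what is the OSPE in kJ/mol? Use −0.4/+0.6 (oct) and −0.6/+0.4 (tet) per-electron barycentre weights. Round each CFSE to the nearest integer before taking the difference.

-49

Octahedral (high-spin): t₂g³ eg¹, CFSE = 3(−0.4) + 1(+0.6) = -0.6Δₒ = -0.6 × 116 = -70 kJ/mol.
Tetrahedral e² t₂² gives -0.4Δₜ = -0.4 × (4/9) × 116 = -21 kJ/mol.
Subtracting, OSPE = -70 − (-21) = -49 kJ/mol.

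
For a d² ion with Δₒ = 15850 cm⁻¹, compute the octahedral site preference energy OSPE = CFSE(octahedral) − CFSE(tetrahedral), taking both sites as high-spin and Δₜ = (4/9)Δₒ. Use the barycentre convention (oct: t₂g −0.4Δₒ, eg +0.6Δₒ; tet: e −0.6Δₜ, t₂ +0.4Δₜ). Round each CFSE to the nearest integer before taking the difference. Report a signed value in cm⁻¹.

-4227

Octahedral high-spin t₂g² eg⁰: CFSE = -0.8 × 15850 = -12680 cm⁻¹.
Tetrahedral: e² t₂⁰, CFSE = 2(−0.6) + 0(+0.4) = -1.2Δₜ = -1.2 × (4/9) × 15850 = -8453 cm⁻¹.
Subtracting, OSPE = -12680 − (-8453) = -4227 cm⁻¹.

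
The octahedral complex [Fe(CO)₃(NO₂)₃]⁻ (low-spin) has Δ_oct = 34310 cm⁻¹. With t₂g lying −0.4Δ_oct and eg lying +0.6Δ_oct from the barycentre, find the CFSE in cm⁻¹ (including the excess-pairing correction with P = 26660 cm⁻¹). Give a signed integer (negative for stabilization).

Ligand charges: 3×(+0) from CO and 3×(-1) from NO₂⁻ sum to -3; with overall charge -1, Fe is +2.
Fe is in group 8, so Fe²⁺ is d⁶ (8 − 2 = 6).
Configuration: t₂g⁶ eg⁰.
Orbital CFSE = 6(-0.4) + 0(0.6) = -2.4Δ_oct = -2.4 × 34310 = -82344 cm⁻¹.
High-spin d⁶ would be t₂g⁴ eg² with 1 pair; low-spin has 3, so 2 excess pairs cost +2P = +53320 cm⁻¹.
Overall CFSE = -82344 + 53320 = -29024 cm⁻¹.

-29024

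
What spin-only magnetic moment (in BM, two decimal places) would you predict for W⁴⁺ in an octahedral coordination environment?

2.83 BM

W⁴⁺: group 6, so d-count = 6 − 4 = 2.
Configuration: t₂g² eg⁰ → 2 unpaired electrons.
μ(spin-only) = √[2(2+2)] = √8 ≈ 2.83 BM.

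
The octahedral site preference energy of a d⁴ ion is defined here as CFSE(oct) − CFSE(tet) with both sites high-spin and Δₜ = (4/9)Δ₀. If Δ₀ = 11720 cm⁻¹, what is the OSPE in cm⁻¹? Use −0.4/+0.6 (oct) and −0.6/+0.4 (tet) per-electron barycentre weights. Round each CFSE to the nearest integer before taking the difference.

In an octahedral site d⁴ (HS) is t₂g³ eg¹, giving CFSE(oct) = -0.6Δ₀ = -7032 cm⁻¹.
Tetrahedral e² t₂² gives -0.4Δₜ = -0.4 × (4/9) × 11720 = -2084 cm⁻¹.
OSPE = CFSE(oct) − CFSE(tet) = -7032 − (-2084) = -4948 cm⁻¹.

-4948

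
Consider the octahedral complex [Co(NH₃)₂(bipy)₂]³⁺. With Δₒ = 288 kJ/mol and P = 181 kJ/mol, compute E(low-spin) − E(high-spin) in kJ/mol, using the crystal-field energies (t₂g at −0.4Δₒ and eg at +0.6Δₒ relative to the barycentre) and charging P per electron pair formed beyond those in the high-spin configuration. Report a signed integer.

-214

Ligand charges: 2×(+0) from NH₃ and 2×(+0) from bipy sum to +0; with overall charge +3, Co is +3.
Group 9 minus oxidation state +3 gives a d⁶ configuration for Co³⁺.
In the high-spin limit (t₂g⁴ eg²) the orbital term is -0.4Δₒ = -115 kJ/mol, with no excess pairing.
Low-spin: t₂g⁶ eg⁰, orbital CFSE = -2.4Δₒ = -691 kJ/mol; plus 2 excess pairs × P = +362 kJ/mol; total -329 kJ/mol.
E(LS) − E(HS) = -329 − (-115) = -214 kJ/mol.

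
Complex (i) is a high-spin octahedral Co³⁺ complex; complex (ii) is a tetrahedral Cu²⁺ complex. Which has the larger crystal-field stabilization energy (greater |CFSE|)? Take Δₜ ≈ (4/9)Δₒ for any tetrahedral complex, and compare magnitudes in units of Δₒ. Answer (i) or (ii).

(i): Co³⁺: group 9, so d-count = 9 − 3 = 6; t₂g⁴ eg², CFSE = -0.4Δₒ.
(ii): Cu is in group 11, so Cu²⁺ is d⁹ (11 − 2 = 9); Tetrahedral fields are weak (Δₜ ≈ 4/9 Δₒ), so electrons fill high-spin; e⁴ t₂⁵, CFSE = -0.4Δₜ ≈ -0.18Δₒ.
So (i) has the larger |CFSE|.

(i)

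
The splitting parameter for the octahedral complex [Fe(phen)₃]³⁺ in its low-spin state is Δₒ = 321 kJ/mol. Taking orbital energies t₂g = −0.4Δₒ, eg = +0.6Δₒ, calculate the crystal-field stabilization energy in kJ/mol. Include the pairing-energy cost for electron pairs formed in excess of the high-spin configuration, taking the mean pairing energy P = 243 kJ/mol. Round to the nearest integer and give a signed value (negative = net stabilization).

phen is neutral, so the +3 overall charge sits on Fe: oxidation state +3.
Group 8 minus oxidation state +3 gives a d⁵ configuration for Fe³⁺.
Electron filling gives t₂g⁵ eg⁰.
Orbital CFSE = 5(-0.4) + 0(0.6) = -2.0Δₒ = -2.0 × 321 = -642 kJ/mol.
High-spin d⁵ would be t₂g³ eg² with 0 pairs; low-spin has 2, so 2 excess pairs cost +2P = +486 kJ/mol.
Combining: -642 + 486 = -156 kJ/mol.

-156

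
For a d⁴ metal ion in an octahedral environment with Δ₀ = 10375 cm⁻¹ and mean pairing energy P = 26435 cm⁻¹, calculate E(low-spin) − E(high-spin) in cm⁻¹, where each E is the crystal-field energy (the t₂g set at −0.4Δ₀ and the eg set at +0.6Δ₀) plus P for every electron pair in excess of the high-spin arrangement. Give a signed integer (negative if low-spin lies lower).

In the high-spin limit (t₂g³ eg¹) the orbital term is -0.6Δ₀ = -6225 cm⁻¹, with no excess pairing.
Low-spin: t₂g⁴ eg⁰, orbital CFSE = -1.6Δ₀ = -16600 cm⁻¹; plus 1 excess pair × P = +26435 cm⁻¹; total 9835 cm⁻¹.
The difference is 9835 − (-6225) = 16060 cm⁻¹, so high-spin lies lower.

16060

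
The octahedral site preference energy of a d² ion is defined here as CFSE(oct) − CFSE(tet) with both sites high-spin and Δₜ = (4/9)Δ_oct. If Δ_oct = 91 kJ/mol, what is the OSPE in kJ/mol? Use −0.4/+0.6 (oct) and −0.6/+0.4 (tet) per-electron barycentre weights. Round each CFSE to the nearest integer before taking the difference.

-24

In an octahedral site d² (HS) is t2g^2 e_g^0, giving CFSE(oct) = -0.8Δ_oct = -73 kJ/mol.
Tetrahedral e^2 t2^0 gives -1.2Δₜ = -1.2 × (4/9) × 91 = -49 kJ/mol.
OSPE = CFSE(oct) − CFSE(tet) = -73 − (-49) = -24 kJ/mol.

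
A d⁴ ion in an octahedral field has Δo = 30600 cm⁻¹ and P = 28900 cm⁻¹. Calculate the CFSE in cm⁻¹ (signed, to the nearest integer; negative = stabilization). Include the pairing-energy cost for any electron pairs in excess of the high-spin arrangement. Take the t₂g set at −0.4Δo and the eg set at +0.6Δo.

-20060

Here Δo > P (30600 > 28900), so the low-spin state is favoured.
That gives t₂g⁴ eg⁰.
Orbital CFSE = -1.6Δo = -1.6 × 30600 = -48960 cm⁻¹.
Excess pairs vs high-spin: 1 − 0 = 1; pairing cost = +28900 cm⁻¹.
Net CFSE = -48960 + 28900 = -20060 cm⁻¹.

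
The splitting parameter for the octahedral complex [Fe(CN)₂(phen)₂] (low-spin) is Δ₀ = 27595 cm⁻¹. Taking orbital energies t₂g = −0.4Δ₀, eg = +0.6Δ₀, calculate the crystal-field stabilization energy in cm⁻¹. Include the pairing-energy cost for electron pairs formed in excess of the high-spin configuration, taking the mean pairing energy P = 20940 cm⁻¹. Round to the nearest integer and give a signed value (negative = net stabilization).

Ligand charges: 2×(-1) from CN⁻ and 2×(+0) from phen sum to -2; with overall charge +0, Fe is +2.
Fe is in group 8, so Fe²⁺ is d⁶ (8 − 2 = 6).
Electron filling gives t₂g⁶ eg⁰.
CFSE(orbital) = 6×(-0.4Δ₀) + 0×(0.6Δ₀) = -2.4Δ₀; with Δ₀ = 27595 cm⁻¹ that is -66228 cm⁻¹.
High-spin d⁶ would be t₂g⁴ eg² with 1 pair; low-spin has 3, so 2 excess pairs cost +2P = +41880 cm⁻¹.
Overall CFSE = -66228 + 41880 = -24348 cm⁻¹.

-24348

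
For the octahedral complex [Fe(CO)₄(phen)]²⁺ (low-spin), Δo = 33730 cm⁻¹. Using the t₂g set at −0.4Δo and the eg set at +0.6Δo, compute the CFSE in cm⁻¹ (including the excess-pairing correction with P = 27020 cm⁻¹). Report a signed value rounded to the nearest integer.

Ligand charges: 4×(+0) from CO and 1×(+0) from phen sum to +0; with overall charge +2, Fe is +2.
Fe sits in group 8; removing 2 electrons leaves Fe²⁺ with 8 − 2 = 6 d electrons.
The d⁶ electrons fill as t₂g⁶ eg⁰.
CFSE(orbital) = 6×(-0.4Δo) + 0×(0.6Δo) = -2.4Δo; with Δo = 33730 cm⁻¹ that is -80952 cm⁻¹.
Pairing penalty: 3 pairs vs 1 in the high-spin reference → 2 extra × P = 54040 cm⁻¹.
Overall CFSE = -80952 + 54040 = -26912 cm⁻¹.

-26912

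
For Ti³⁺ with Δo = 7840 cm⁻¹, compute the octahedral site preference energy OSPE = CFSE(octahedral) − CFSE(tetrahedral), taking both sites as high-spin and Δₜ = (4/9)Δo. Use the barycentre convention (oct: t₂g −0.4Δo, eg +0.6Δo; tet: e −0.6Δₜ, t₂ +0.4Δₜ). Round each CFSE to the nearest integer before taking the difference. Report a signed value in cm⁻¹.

-1045

Ti³⁺: group 4, so d-count = 4 − 3 = 1.
In an octahedral site d¹ (HS) is t₂g¹ eg⁰, giving CFSE(oct) = -0.4Δo = -3136 cm⁻¹.
In a tetrahedral site the filling is e¹ t₂⁰: CFSE(tet) = -0.6Δₜ = -0.6 × (4/9)(7840) = -2091 cm⁻¹.
Subtracting, OSPE = -3136 − (-2091) = -1045 cm⁻¹.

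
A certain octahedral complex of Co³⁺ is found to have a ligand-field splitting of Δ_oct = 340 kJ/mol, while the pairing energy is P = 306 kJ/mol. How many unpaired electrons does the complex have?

0

Co sits in group 9; removing 3 electrons leaves Co³⁺ with 9 − 3 = 6 d electrons.
With Δ_oct > P the complex is low-spin.
That gives t₂g⁶ eg⁰.
Unpaired electrons: 0.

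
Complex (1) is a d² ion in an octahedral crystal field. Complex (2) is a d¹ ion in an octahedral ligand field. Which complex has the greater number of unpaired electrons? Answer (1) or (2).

(1): For octahedral d² the high- and low-spin configurations coincide; t2g^2 e_g^0 → 2 unpaired.
(2): t₂g¹ eg⁰ → 1 unpaired.
So (1) has more unpaired electrons.

(1)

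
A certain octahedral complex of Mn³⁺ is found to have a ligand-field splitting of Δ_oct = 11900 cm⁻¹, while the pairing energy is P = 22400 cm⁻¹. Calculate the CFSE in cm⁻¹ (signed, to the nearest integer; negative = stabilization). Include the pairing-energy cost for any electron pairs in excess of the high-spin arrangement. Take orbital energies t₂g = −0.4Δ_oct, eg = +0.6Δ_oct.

-7140

Mn³⁺: group 7, so d-count = 7 − 3 = 4.
Since Δ_oct = 11900 cm⁻¹ < P = 22400 cm⁻¹, the complex adopts the high-spin configuration.
That gives t₂g³ eg¹.
Orbital CFSE = -0.6Δ_oct = -0.6 × 11900 = -7140 cm⁻¹.
High-spin has no excess pairs, so no pairing correction applies.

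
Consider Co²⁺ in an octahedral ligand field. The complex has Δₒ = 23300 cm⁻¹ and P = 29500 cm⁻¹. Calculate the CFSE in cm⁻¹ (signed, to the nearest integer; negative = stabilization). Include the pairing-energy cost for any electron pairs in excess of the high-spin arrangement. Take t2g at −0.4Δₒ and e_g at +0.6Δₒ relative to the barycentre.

-18640

Group 9 minus oxidation state +2 gives a d⁷ configuration for Co²⁺.
Since Δₒ = 23300 cm⁻¹ < P = 29500 cm⁻¹, the complex adopts the high-spin configuration.
Filling d⁷ accordingly: t2g^5 e_g^2.
Orbital CFSE = -0.8Δₒ = -0.8 × 23300 = -18640 cm⁻¹.
High-spin has no excess pairs, so no pairing correction applies.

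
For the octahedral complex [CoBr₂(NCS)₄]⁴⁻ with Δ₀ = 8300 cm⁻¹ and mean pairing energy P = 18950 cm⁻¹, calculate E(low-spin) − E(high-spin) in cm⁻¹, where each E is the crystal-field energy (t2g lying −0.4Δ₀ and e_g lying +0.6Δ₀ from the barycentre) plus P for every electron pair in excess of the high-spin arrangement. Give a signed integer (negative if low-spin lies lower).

Ligand charges: 2×(-1) from Br⁻ and 4×(-1) from NCS⁻ sum to -6; with overall charge -4, Co is +2.
Co is in group 9, so Co²⁺ is d⁷ (9 − 2 = 7).
In the high-spin limit (t2g^5 e_g^2) the orbital term is -0.8Δ₀ = -6640 cm⁻¹, with no excess pairing.
Low-spin: t2g^6 e_g^1, orbital CFSE = -1.8Δ₀ = -14940 cm⁻¹; plus 1 excess pair × P = +18950 cm⁻¹; total 4010 cm⁻¹.
Thus E(LS) − E(HS) = 10650 cm⁻¹.

10650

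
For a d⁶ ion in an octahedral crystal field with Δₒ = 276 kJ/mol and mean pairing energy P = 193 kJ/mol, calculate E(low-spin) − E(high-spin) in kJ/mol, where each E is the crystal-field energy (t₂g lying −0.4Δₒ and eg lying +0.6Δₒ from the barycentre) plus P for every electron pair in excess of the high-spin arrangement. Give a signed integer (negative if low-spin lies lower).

In the high-spin limit (t₂g⁴ eg²) the orbital term is -0.4Δₒ = -110 kJ/mol, with no excess pairing.
For low-spin the configuration is t₂g⁶ eg⁰: orbital energy -2.4 × 276 = -662 kJ/mol, and 2 additional pairs relative to high-spin add 386 kJ/mol, giving -276 kJ/mol.
E(LS) − E(HS) = -276 − (-110) = -166 kJ/mol.

-166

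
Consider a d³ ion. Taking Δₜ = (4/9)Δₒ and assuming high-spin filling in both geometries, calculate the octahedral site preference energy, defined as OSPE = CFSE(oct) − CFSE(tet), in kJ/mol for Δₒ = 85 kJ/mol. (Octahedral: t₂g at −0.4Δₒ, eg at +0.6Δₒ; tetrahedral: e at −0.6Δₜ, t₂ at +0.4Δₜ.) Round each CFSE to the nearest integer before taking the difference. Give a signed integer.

Octahedral high-spin t₂g³ eg⁰: CFSE = -1.2 × 85 = -102 kJ/mol.
Tetrahedral: e² t₂¹, CFSE = 2(−0.6) + 1(+0.4) = -0.8Δₜ = -0.8 × (4/9) × 85 = -30 kJ/mol.
OSPE = CFSE(oct) − CFSE(tet) = -102 − (-30) = -72 kJ/mol.

-72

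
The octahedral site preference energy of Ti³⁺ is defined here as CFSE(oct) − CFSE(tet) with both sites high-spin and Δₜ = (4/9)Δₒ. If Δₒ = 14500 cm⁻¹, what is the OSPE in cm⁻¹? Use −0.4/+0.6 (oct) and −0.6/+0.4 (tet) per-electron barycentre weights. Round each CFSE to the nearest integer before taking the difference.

-1933

Ti sits in group 4; removing 3 electrons leaves Ti³⁺ with 4 − 3 = 1 d electrons.
In an octahedral site d¹ (HS) is t₂g¹ eg⁰, giving CFSE(oct) = -0.4Δₒ = -5800 cm⁻¹.
Tetrahedral: e¹ t₂⁰, CFSE = 1(−0.6) + 0(+0.4) = -0.6Δₜ = -0.6 × (4/9) × 14500 = -3867 cm⁻¹.
OSPE = -5800 − (-3867) = -1933 cm⁻¹.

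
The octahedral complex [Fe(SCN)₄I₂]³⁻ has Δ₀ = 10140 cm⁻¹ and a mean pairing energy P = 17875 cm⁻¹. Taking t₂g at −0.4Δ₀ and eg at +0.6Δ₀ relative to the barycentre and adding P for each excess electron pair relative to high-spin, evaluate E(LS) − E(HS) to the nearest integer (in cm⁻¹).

15470

Ligand charges: 4×(-1) from SCN⁻ and 2×(-1) from I⁻ sum to -6; with overall charge -3, Fe is +3.
Fe is in group 8, so Fe³⁺ is d⁵ (8 − 3 = 5).
High-spin: t₂g³ eg², CFSE = 0.0Δ₀ = 0 cm⁻¹.
For low-spin the configuration is t₂g⁵ eg⁰: orbital energy -2.0 × 10140 = -20280 cm⁻¹, and 2 additional pairs relative to high-spin add 35750 cm⁻¹, giving 15470 cm⁻¹.
Thus E(LS) − E(HS) = 15470 cm⁻¹.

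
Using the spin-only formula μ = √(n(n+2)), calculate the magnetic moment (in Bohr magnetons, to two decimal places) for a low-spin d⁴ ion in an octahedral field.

2.83 Bohr magnetons

Configuration: t₂g⁴ eg⁰ → 2 unpaired electrons.
μ(spin-only) = √[2(2+2)] = √8 ≈ 2.83 Bohr magnetons.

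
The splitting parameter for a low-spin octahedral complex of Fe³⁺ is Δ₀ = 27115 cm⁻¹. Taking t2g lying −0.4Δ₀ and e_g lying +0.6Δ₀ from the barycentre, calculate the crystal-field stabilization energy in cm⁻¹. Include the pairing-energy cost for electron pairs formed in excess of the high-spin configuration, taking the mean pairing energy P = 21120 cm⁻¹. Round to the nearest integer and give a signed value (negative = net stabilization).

Fe is in group 8, so Fe³⁺ is d⁵ (8 − 3 = 5).
Electron filling gives t2g^5 e_g^0.
CFSE(orbital) = 5×(-0.4Δ₀) + 0×(0.6Δ₀) = -2.0Δ₀; with Δ₀ = 27115 cm⁻¹ that is -54230 cm⁻¹.
High-spin d⁵ would be t2g^3 e_g^2 with 0 pairs; low-spin has 2, so 2 excess pairs cost +2P = +42240 cm⁻¹.
Net CFSE = -54230 + 42240 = -11990 cm⁻¹.

-11990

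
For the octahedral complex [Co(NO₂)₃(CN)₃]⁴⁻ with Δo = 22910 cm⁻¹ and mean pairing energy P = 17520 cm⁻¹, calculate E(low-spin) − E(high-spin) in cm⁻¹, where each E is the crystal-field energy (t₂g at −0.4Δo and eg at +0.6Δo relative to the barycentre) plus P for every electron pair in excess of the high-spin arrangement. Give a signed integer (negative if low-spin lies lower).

-5390

Ligand charges: 3×(-1) from NO₂⁻ and 3×(-1) from CN⁻ sum to -6; with overall charge -4, Co is +2.
Co²⁺: group 9, so d-count = 9 − 2 = 7.
High-spin d⁷ fills as t₂g⁵ eg² with CFSE 5(−0.4) + 2(+0.6) = -0.8Δo = -18328 cm⁻¹.
Low-spin t₂g⁶ eg¹ gives -1.8Δo = -41238 cm⁻¹, but forming 1 extra pair costs 1P = 17520 cm⁻¹, so E(LS) = -41238 + 17520 = -23718 cm⁻¹.
The difference is -23718 − (-18328) = -5390 cm⁻¹, so low-spin lies lower.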